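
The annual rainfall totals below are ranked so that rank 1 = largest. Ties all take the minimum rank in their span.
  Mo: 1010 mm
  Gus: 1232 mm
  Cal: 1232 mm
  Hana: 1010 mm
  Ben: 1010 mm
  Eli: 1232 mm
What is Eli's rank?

1

Sorted (descending): 1232, 1232, 1232, 1010, 1010, 1010
The 3 values of 1232 occupy positions 1–3 → each gets rank 1.
The 3 values of 1010 occupy positions 4–6 → each gets rank 4.
Eli has value 1232 mm → rank 1.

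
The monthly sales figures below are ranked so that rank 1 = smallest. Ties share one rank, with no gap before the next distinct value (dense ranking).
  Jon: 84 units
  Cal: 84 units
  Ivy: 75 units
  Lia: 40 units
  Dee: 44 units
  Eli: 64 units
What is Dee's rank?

Sorted (ascending): 40, 44, 64, 75, 84, 84
The 2 values of 84 share dense rank 5.
Remaining distinct values take the next consecutive integers.
Dee has value 44 units → rank 2.

2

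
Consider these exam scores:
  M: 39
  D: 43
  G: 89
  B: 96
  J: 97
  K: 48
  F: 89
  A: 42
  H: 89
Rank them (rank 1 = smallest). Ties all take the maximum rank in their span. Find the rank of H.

7

Sorted (ascending): 39, 42, 43, 48, 89, 89, 89, 96, 97
The 3 values of 89 occupy positions 5–7 → each gets rank 7.
H has value 89 → rank 7.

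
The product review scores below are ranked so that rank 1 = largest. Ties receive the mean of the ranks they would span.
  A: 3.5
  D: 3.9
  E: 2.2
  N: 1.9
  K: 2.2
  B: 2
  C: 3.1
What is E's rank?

4.5

Sorted (descending): 3.9, 3.5, 3.1, 2.2, 2.2, 2, 1.9
The 2 values of 2.2 occupy positions 4–5 → average rank (4+5)/2 = 4.5.
E has value 2.2 → rank 4.5.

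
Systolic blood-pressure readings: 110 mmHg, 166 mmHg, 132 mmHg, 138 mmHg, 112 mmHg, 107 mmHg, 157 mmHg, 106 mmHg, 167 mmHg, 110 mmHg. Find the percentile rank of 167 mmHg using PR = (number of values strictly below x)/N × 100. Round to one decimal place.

N = 10.
Strictly below 167: 9. Equal to 167: 1.
PR = 9/10 × 100 = 90.0

90.0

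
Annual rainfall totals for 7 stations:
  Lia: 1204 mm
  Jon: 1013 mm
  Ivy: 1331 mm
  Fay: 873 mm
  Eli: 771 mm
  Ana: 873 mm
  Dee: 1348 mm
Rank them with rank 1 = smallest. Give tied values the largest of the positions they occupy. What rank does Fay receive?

Sorted (ascending): 771, 873, 873, 1013, 1204, 1331, 1348
The 2 values of 873 occupy positions 2–3 → each gets rank 3.
Fay has value 873 mm → rank 3.

3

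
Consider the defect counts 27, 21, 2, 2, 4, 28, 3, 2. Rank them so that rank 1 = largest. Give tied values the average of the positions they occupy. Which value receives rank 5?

3

Sorted (descending): 28, 27, 21, 4, 3, 2, 2, 2
The 3 values of 2 occupy positions 6–8 → average rank 7.
Rank 5 → value 3.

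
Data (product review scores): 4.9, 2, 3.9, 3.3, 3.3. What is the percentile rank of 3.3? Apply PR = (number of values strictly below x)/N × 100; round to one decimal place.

20.0

N = 5.
Strictly below 3.3: 1. Equal to 3.3: 2.
PR = 1/5 × 100 = 20.0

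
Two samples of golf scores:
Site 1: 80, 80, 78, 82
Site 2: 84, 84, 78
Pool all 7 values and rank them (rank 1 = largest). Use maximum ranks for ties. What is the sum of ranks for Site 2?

11

Sorted (descending): 84, 84, 82, 80, 80, 78, 78
The 2 values of 84 occupy positions 1–2 → each gets rank 2.
The 2 values of 80 occupy positions 4–5 → each gets rank 5.
The 2 values of 78 occupy positions 6–7 → each gets rank 7.
Site 2 values → pooled ranks: 84→2, 84→2, 78→7
Rank sum = 2 + 2 + 7 = 11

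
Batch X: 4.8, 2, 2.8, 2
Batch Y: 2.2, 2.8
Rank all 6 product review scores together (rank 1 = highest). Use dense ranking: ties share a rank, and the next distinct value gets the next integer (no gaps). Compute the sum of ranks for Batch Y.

Sorted (descending): 4.8, 2.8, 2.8, 2.2, 2, 2
The 2 values of 2.8 share dense rank 2.
The 2 values of 2 share dense rank 4.
Remaining distinct values take the next consecutive integers.
Batch Y values → pooled ranks: 2.2→3, 2.8→2
Rank sum = 3 + 2 = 5

5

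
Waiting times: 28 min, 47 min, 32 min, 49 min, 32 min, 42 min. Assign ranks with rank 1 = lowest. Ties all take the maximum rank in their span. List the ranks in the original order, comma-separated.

Sorted (ascending): 28, 32, 32, 42, 47, 49
The 2 values of 32 occupy positions 2–3 → each gets rank 3.

1, 5, 3, 6, 3, 4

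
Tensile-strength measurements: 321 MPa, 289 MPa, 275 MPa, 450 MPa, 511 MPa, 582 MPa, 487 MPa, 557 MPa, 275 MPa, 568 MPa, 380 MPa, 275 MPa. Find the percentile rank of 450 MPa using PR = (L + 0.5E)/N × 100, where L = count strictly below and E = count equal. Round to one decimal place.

54.2

N = 12.
Strictly below 450: 6. Equal to 450: 1.
PR = (6 + 0.5·1)/12 × 100 = 54.2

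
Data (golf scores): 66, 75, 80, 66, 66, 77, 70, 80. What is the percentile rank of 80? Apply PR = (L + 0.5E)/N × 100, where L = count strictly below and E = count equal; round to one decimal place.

87.5

N = 8.
Strictly below 80: 6. Equal to 80: 2.
PR = (6 + 0.5·2)/8 × 100 = 87.5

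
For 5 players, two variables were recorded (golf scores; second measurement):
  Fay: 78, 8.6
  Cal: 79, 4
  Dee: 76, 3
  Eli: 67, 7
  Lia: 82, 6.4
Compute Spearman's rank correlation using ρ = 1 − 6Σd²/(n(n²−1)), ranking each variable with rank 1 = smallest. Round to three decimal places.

-0.100

Ranks of variable 1: 3, 4, 2, 1, 5
Ranks of variable 2: 5, 2, 1, 4, 3
d = r₁ − r₂: -2, 2, 1, -3, 2
d²: 4, 4, 1, 9, 4; Σd² = 22
ρ = 1 − 6·22/(5·24) = 1 − 132/120 = -0.100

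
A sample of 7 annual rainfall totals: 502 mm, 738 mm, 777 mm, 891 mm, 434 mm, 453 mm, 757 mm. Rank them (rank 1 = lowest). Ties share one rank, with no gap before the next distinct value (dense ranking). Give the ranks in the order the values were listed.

Sorted (ascending): 434, 453, 502, 738, 757, 777, 891
No ties — each value takes its position as its rank.

3, 4, 6, 7, 1, 2, 5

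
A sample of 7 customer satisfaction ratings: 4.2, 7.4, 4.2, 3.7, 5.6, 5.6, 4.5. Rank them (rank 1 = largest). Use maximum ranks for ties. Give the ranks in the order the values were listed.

6, 1, 6, 7, 3, 3, 4

Sorted (descending): 7.4, 5.6, 5.6, 4.5, 4.2, 4.2, 3.7
The 2 values of 5.6 occupy positions 2–3 → each gets rank 3.
The 2 values of 4.2 occupy positions 5–6 → each gets rank 6.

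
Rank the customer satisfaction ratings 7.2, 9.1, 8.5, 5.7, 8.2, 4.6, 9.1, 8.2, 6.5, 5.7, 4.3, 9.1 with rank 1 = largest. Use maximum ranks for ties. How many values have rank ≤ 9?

8

Sorted (descending): 9.1, 9.1, 9.1, 8.5, 8.2, 8.2, 7.2, 6.5, 5.7, 5.7, 4.6, 4.3
The 3 values of 9.1 occupy positions 1–3 → each gets rank 3.
The 2 values of 8.2 occupy positions 5–6 → each gets rank 6.
The 2 values of 5.7 occupy positions 9–10 → each gets rank 10.
Ranks ≤ 9: {3, 3, 3, 4, 6, 6, 7, 8} → 8 values.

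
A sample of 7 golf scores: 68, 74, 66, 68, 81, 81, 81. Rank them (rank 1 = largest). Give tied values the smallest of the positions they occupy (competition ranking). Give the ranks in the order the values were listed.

5, 4, 7, 5, 1, 1, 1

Sorted (descending): 81, 81, 81, 74, 68, 68, 66
The 3 values of 81 occupy positions 1–3 → each gets rank 1.
The 2 values of 68 occupy positions 5–6 → each gets rank 5.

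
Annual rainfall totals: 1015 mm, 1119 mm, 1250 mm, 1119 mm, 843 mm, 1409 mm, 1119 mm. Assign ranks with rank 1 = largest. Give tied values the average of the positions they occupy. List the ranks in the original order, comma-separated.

6, 4, 2, 4, 7, 1, 4

Sorted (descending): 1409, 1250, 1119, 1119, 1119, 1015, 843
The 3 values of 1119 occupy positions 3–5 → average rank 4.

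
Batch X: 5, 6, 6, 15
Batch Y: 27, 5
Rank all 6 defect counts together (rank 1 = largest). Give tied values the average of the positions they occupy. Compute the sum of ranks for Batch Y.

6.5

Sorted (descending): 27, 15, 6, 6, 5, 5
The 2 values of 6 occupy positions 3–4 → average rank (3+4)/2 = 3.5.
The 2 values of 5 occupy positions 5–6 → average rank (5+6)/2 = 5.5.
Batch Y values → pooled ranks: 27→1, 5→5.5
Rank sum = 1 + 5.5 = 6.5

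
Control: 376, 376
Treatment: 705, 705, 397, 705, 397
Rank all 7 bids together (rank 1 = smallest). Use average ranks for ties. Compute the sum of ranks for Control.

Sorted (ascending): 376, 376, 397, 397, 705, 705, 705
The 2 values of 376 occupy positions 1–2 → average rank (1+2)/2 = 1.5.
The 2 values of 397 occupy positions 3–4 → average rank (3+4)/2 = 3.5.
The 3 values of 705 occupy positions 5–7 → average rank 6.
Control values → pooled ranks: 376→1.5, 376→1.5
Rank sum = 1.5 + 1.5 = 3

3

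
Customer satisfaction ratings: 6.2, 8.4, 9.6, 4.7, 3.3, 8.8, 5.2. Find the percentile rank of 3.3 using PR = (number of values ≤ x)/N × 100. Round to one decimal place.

N = 7.
Strictly below 3.3: 0. Equal to 3.3: 1.
PR = 1/7 × 100 = 14.3

14.3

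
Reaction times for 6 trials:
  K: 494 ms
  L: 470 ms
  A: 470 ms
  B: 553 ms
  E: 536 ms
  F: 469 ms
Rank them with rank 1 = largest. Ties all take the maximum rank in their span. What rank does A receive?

5

Sorted (descending): 553, 536, 494, 470, 470, 469
The 2 values of 470 occupy positions 4–5 → each gets rank 5.
A has value 470 ms → rank 5.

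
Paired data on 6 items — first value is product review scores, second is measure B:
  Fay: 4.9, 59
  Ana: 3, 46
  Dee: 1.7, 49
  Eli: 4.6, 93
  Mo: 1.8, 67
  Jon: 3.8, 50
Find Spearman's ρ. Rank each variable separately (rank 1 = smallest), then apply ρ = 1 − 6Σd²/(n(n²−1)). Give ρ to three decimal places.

Ranks of variable 1: 6, 3, 1, 5, 2, 4
Ranks of variable 2: 4, 1, 2, 6, 5, 3
d = r₁ − r₂: 2, 2, -1, -1, -3, 1
d²: 4, 4, 1, 1, 9, 1; Σd² = 20
ρ = 1 − 6·20/(6·35) = 1 − 120/210 = 0.429

0.429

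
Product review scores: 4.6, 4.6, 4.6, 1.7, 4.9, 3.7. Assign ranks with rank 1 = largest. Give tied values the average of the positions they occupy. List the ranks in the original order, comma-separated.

3, 3, 3, 6, 1, 5

Sorted (descending): 4.9, 4.6, 4.6, 4.6, 3.7, 1.7
The 3 values of 4.6 occupy positions 2–4 → average rank 3.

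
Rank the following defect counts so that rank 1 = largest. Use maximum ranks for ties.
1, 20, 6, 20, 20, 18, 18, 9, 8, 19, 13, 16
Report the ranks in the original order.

12, 3, 11, 3, 3, 6, 6, 9, 10, 4, 8, 7

Sorted (descending): 20, 20, 20, 19, 18, 18, 16, 13, 9, 8, 6, 1
The 3 values of 20 occupy positions 1–3 → each gets rank 3.
The 2 values of 18 occupy positions 5–6 → each gets rank 6.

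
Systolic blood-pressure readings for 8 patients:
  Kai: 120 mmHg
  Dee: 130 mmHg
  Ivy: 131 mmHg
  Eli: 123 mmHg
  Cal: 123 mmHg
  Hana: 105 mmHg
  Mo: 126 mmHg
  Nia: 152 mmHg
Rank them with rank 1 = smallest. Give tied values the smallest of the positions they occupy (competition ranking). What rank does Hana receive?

Sorted (ascending): 105, 120, 123, 123, 126, 130, 131, 152
The 2 values of 123 occupy positions 3–4 → each gets rank 3.
Hana has value 105 mmHg → rank 1.

1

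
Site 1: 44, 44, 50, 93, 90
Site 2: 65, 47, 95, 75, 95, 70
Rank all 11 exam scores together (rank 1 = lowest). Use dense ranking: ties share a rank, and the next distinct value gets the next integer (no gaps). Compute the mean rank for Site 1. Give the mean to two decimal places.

Sorted (ascending): 44, 44, 47, 50, 65, 70, 75, 90, 93, 95, 95
The 2 values of 44 share dense rank 1.
The 2 values of 95 share dense rank 9.
Remaining distinct values take the next consecutive integers.
Site 1 values → pooled ranks: 44→1, 44→1, 50→3, 93→8, 90→7
Mean rank = (1 + 1 + 3 + 8 + 7) / 5 = 4.00

4.00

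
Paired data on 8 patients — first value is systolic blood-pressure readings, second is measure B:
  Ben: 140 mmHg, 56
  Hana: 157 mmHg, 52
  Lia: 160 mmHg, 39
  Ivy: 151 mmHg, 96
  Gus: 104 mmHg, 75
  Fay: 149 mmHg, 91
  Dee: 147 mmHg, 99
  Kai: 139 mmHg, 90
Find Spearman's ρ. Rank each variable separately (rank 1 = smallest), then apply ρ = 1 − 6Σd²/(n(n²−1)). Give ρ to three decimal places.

-0.310

Ranks of variable 1: 3, 7, 8, 6, 1, 5, 4, 2
Ranks of variable 2: 3, 2, 1, 7, 4, 6, 8, 5
d = r₁ − r₂: 0, 5, 7, -1, -3, -1, -4, -3
d²: 0, 25, 49, 1, 9, 1, 16, 9; Σd² = 110
ρ = 1 − 6·110/(8·63) = 1 − 660/504 = -0.310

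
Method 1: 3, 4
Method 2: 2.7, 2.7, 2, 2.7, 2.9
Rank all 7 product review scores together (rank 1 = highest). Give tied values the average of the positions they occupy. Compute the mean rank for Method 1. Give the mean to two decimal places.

Sorted (descending): 4, 3, 2.9, 2.7, 2.7, 2.7, 2
The 3 values of 2.7 occupy positions 4–6 → average rank 5.
Method 1 values → pooled ranks: 3→2, 4→1
Mean rank = (2 + 1) / 2 = 1.50

1.50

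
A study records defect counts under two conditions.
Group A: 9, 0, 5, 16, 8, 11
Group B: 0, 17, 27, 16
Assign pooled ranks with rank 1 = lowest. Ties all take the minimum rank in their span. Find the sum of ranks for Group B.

27

Sorted (ascending): 0, 0, 5, 8, 9, 11, 16, 16, 17, 27
The 2 values of 0 occupy positions 1–2 → each gets rank 1.
The 2 values of 16 occupy positions 7–8 → each gets rank 7.
Group B values → pooled ranks: 0→1, 17→9, 27→10, 16→7
Rank sum = 1 + 9 + 10 + 7 = 27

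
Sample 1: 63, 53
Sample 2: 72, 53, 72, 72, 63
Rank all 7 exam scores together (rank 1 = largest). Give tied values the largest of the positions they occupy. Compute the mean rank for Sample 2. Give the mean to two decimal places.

Sorted (descending): 72, 72, 72, 63, 63, 53, 53
The 3 values of 72 occupy positions 1–3 → each gets rank 3.
The 2 values of 63 occupy positions 4–5 → each gets rank 5.
The 2 values of 53 occupy positions 6–7 → each gets rank 7.
Sample 2 values → pooled ranks: 72→3, 53→7, 72→3, 72→3, 63→5
Mean rank = (3 + 7 + 3 + 3 + 5) / 5 = 4.20

4.20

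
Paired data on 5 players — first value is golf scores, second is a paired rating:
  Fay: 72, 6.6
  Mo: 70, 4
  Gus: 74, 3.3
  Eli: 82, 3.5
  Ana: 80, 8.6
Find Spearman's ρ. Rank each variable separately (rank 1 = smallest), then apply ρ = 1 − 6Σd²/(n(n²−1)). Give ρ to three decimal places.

Ranks of variable 1: 2, 1, 3, 5, 4
Ranks of variable 2: 4, 3, 1, 2, 5
d = r₁ − r₂: -2, -2, 2, 3, -1
d²: 4, 4, 4, 9, 1; Σd² = 22
ρ = 1 − 6·22/(5·24) = 1 − 132/120 = -0.100

-0.100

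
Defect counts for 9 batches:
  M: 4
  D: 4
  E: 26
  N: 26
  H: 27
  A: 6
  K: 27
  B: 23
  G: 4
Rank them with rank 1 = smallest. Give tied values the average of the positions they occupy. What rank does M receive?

Sorted (ascending): 4, 4, 4, 6, 23, 26, 26, 27, 27
The 3 values of 4 occupy positions 1–3 → average rank 2.
The 2 values of 26 occupy positions 6–7 → average rank (6+7)/2 = 6.5.
The 2 values of 27 occupy positions 8–9 → average rank (8+9)/2 = 8.5.
M has value 4 → rank 2.

2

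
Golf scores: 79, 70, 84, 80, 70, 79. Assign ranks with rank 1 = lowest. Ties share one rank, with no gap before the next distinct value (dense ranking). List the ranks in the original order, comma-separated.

2, 1, 4, 3, 1, 2

Sorted (ascending): 70, 70, 79, 79, 80, 84
The 2 values of 70 share dense rank 1.
The 2 values of 79 share dense rank 2.
Remaining distinct values take the next consecutive integers.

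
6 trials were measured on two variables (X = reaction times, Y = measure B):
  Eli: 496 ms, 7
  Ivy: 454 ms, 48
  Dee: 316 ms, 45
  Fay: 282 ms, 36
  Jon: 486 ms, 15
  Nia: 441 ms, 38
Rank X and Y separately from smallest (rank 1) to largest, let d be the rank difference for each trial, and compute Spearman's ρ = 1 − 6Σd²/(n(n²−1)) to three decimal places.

Ranks of variable 1: 6, 4, 2, 1, 5, 3
Ranks of variable 2: 1, 6, 5, 3, 2, 4
d = r₁ − r₂: 5, -2, -3, -2, 3, -1
d²: 25, 4, 9, 4, 9, 1; Σd² = 52
ρ = 1 − 6·52/(6·35) = 1 − 312/210 = -0.486

-0.486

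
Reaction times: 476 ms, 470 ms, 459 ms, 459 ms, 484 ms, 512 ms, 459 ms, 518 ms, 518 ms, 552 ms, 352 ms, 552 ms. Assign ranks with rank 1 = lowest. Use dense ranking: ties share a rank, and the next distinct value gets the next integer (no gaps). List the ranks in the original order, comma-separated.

Sorted (ascending): 352, 459, 459, 459, 470, 476, 484, 512, 518, 518, 552, 552
The 3 values of 459 share dense rank 2.
The 2 values of 518 share dense rank 7.
The 2 values of 552 share dense rank 8.
Remaining distinct values take the next consecutive integers.

4, 3, 2, 2, 5, 6, 2, 7, 7, 8, 1, 8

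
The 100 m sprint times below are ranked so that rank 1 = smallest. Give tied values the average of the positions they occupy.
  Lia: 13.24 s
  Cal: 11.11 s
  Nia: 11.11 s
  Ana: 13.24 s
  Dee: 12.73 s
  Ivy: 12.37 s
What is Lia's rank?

5.5

Sorted (ascending): 11.11, 11.11, 12.37, 12.73, 13.24, 13.24
The 2 values of 11.11 occupy positions 1–2 → average rank (1+2)/2 = 1.5.
The 2 values of 13.24 occupy positions 5–6 → average rank (5+6)/2 = 5.5.
Lia has value 13.24 s → rank 5.5.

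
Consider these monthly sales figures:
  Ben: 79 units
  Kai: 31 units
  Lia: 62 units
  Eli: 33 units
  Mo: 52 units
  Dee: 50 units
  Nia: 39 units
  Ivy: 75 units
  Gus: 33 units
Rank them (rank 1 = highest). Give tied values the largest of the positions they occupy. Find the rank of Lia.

Sorted (descending): 79, 75, 62, 52, 50, 39, 33, 33, 31
The 2 values of 33 occupy positions 7–8 → each gets rank 8.
Lia has value 62 units → rank 3.

3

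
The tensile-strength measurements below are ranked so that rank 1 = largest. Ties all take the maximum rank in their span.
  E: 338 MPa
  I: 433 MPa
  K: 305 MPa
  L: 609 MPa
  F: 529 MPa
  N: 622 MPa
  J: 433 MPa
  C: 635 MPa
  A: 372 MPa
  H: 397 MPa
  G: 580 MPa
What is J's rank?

7

Sorted (descending): 635, 622, 609, 580, 529, 433, 433, 397, 372, 338, 305
The 2 values of 433 occupy positions 6–7 → each gets rank 7.
J has value 433 MPa → rank 7.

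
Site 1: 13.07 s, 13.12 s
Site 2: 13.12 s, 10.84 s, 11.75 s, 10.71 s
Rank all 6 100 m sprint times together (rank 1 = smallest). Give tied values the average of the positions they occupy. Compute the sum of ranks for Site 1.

Sorted (ascending): 10.71, 10.84, 11.75, 13.07, 13.12, 13.12
The 2 values of 13.12 occupy positions 5–6 → average rank (5+6)/2 = 5.5.
Site 1 values → pooled ranks: 13.07→4, 13.12→5.5
Rank sum = 4 + 5.5 = 9.5

9.5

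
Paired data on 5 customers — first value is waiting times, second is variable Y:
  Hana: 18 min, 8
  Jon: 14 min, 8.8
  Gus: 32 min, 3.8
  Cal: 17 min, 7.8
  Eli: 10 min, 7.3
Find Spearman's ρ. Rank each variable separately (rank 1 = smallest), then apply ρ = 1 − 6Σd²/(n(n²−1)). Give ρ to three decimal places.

-0.300

Ranks of variable 1: 4, 2, 5, 3, 1
Ranks of variable 2: 4, 5, 1, 3, 2
d = r₁ − r₂: 0, -3, 4, 0, -1
d²: 0, 9, 16, 0, 1; Σd² = 26
ρ = 1 − 6·26/(5·24) = 1 − 156/120 = -0.300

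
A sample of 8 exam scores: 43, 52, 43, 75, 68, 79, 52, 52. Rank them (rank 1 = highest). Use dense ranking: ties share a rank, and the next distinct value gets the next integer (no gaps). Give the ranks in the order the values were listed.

5, 4, 5, 2, 3, 1, 4, 4

Sorted (descending): 79, 75, 68, 52, 52, 52, 43, 43
The 3 values of 52 share dense rank 4.
The 2 values of 43 share dense rank 5.
Remaining distinct values take the next consecutive integers.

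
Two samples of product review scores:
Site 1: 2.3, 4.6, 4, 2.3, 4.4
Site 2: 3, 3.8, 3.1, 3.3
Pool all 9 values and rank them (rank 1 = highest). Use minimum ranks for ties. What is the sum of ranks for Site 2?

22

Sorted (descending): 4.6, 4.4, 4, 3.8, 3.3, 3.1, 3, 2.3, 2.3
The 2 values of 2.3 occupy positions 8–9 → each gets rank 8.
Site 2 values → pooled ranks: 3→7, 3.8→4, 3.1→6, 3.3→5
Rank sum = 7 + 4 + 6 + 5 = 22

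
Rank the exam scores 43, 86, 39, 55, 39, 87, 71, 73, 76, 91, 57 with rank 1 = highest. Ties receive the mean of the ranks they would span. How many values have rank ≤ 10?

Sorted (descending): 91, 87, 86, 76, 73, 71, 57, 55, 43, 39, 39
The 2 values of 39 occupy positions 10–11 → average rank (10+11)/2 = 10.5.
Ranks ≤ 10: {1, 2, 3, 4, 5, 6, 7, 8, 9} → 9 values.

9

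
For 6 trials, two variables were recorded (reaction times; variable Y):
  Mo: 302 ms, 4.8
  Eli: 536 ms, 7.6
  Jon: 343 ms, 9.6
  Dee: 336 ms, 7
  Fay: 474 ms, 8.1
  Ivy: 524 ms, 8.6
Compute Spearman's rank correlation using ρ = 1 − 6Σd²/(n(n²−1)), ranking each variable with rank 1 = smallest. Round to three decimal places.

0.486

Ranks of variable 1: 1, 6, 3, 2, 4, 5
Ranks of variable 2: 1, 3, 6, 2, 4, 5
d = r₁ − r₂: 0, 3, -3, 0, 0, 0
d²: 0, 9, 9, 0, 0, 0; Σd² = 18
ρ = 1 − 6·18/(6·35) = 1 − 108/210 = 0.486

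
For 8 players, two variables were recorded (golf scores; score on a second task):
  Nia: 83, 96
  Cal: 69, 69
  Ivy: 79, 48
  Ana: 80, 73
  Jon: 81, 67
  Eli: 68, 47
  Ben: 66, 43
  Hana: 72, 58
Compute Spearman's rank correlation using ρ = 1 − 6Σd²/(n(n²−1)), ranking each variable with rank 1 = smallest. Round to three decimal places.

Ranks of variable 1: 8, 3, 5, 6, 7, 2, 1, 4
Ranks of variable 2: 8, 6, 3, 7, 5, 2, 1, 4
d = r₁ − r₂: 0, -3, 2, -1, 2, 0, 0, 0
d²: 0, 9, 4, 1, 4, 0, 0, 0; Σd² = 18
ρ = 1 − 6·18/(8·63) = 1 − 108/504 = 0.786

0.786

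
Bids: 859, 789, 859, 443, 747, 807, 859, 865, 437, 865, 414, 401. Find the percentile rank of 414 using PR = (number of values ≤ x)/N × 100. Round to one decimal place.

N = 12.
Strictly below 414: 1. Equal to 414: 1.
PR = 2/12 × 100 = 16.7

16.7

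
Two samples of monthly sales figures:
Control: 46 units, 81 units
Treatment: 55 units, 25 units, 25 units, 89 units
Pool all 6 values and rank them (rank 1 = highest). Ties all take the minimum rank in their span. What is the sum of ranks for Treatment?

14

Sorted (descending): 89, 81, 55, 46, 25, 25
The 2 values of 25 occupy positions 5–6 → each gets rank 5.
Treatment values → pooled ranks: 55→3, 25→5, 25→5, 89→1
Rank sum = 3 + 5 + 5 + 1 = 14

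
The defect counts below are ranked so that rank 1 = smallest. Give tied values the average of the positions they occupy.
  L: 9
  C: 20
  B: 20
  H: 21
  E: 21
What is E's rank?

Sorted (ascending): 9, 20, 20, 21, 21
The 2 values of 20 occupy positions 2–3 → average rank (2+3)/2 = 2.5.
The 2 values of 21 occupy positions 4–5 → average rank (4+5)/2 = 4.5.
E has value 21 → rank 4.5.

4.5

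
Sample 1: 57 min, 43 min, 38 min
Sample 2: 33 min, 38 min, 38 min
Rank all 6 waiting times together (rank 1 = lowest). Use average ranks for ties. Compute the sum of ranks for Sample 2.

7

Sorted (ascending): 33, 38, 38, 38, 43, 57
The 3 values of 38 occupy positions 2–4 → average rank 3.
Sample 2 values → pooled ranks: 33→1, 38→3, 38→3
Rank sum = 1 + 3 + 3 = 7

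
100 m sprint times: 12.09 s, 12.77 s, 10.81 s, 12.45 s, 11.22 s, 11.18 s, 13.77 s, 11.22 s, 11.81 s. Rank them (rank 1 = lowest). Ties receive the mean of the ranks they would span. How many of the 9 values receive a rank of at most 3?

2

Sorted (ascending): 10.81, 11.18, 11.22, 11.22, 11.81, 12.09, 12.45, 12.77, 13.77
The 2 values of 11.22 occupy positions 3–4 → average rank (3+4)/2 = 3.5.
Ranks ≤ 3: {1, 2} → 2 values.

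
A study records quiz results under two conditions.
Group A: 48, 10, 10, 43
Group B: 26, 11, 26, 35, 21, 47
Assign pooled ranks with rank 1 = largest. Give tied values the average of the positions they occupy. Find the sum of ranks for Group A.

Sorted (descending): 48, 47, 43, 35, 26, 26, 21, 11, 10, 10
The 2 values of 26 occupy positions 5–6 → average rank (5+6)/2 = 5.5.
The 2 values of 10 occupy positions 9–10 → average rank (9+10)/2 = 9.5.
Group A values → pooled ranks: 48→1, 10→9.5, 10→9.5, 43→3
Rank sum = 1 + 9.5 + 9.5 + 3 = 23

23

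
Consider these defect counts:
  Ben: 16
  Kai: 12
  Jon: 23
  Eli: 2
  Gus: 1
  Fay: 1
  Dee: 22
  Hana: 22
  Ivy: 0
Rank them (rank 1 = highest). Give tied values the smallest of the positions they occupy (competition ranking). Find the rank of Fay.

Sorted (descending): 23, 22, 22, 16, 12, 2, 1, 1, 0
The 2 values of 22 occupy positions 2–3 → each gets rank 2.
The 2 values of 1 occupy positions 7–8 → each gets rank 7.
Fay has value 1 → rank 7.

7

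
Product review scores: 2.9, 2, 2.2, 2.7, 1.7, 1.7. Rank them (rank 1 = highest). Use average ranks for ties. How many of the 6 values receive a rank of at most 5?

Sorted (descending): 2.9, 2.7, 2.2, 2, 1.7, 1.7
The 2 values of 1.7 occupy positions 5–6 → average rank (5+6)/2 = 5.5.
Ranks ≤ 5: {1, 2, 3, 4} → 4 values.

4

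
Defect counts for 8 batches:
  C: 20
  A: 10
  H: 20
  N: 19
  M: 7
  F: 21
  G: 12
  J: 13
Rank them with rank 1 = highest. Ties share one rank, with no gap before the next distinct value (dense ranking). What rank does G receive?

Sorted (descending): 21, 20, 20, 19, 13, 12, 10, 7
The 2 values of 20 share dense rank 2.
Remaining distinct values take the next consecutive integers.
G has value 12 → rank 5.

5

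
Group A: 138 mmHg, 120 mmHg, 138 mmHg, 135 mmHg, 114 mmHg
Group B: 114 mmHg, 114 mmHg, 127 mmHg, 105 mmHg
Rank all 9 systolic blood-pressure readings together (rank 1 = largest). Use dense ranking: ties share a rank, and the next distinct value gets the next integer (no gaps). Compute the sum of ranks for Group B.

Sorted (descending): 138, 138, 135, 127, 120, 114, 114, 114, 105
The 2 values of 138 share dense rank 1.
The 3 values of 114 share dense rank 5.
Remaining distinct values take the next consecutive integers.
Group B values → pooled ranks: 114→5, 114→5, 127→3, 105→6
Rank sum = 5 + 5 + 3 + 6 = 19

19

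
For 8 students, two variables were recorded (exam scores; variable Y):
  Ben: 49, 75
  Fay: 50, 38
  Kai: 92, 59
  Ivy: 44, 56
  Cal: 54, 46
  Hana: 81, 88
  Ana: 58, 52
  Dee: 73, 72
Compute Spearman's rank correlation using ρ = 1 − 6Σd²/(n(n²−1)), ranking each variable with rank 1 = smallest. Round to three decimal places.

0.333

Ranks of variable 1: 2, 3, 8, 1, 4, 7, 5, 6
Ranks of variable 2: 7, 1, 5, 4, 2, 8, 3, 6
d = r₁ − r₂: -5, 2, 3, -3, 2, -1, 2, 0
d²: 25, 4, 9, 9, 4, 1, 4, 0; Σd² = 56
ρ = 1 − 6·56/(8·63) = 1 − 336/504 = 0.333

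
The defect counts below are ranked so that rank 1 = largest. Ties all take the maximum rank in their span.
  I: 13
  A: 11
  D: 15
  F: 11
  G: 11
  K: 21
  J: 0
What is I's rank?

Sorted (descending): 21, 15, 13, 11, 11, 11, 0
The 3 values of 11 occupy positions 4–6 → each gets rank 6.
I has value 13 → rank 3.

3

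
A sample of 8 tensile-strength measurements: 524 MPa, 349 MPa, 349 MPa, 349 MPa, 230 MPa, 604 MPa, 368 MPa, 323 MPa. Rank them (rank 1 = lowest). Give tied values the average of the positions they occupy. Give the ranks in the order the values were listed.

7, 4, 4, 4, 1, 8, 6, 2

Sorted (ascending): 230, 323, 349, 349, 349, 368, 524, 604
The 3 values of 349 occupy positions 3–5 → average rank 4.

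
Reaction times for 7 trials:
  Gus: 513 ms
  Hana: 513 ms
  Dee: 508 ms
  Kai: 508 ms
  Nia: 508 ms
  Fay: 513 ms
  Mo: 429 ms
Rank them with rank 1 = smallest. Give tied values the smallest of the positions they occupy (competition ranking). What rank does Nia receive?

Sorted (ascending): 429, 508, 508, 508, 513, 513, 513
The 3 values of 508 occupy positions 2–4 → each gets rank 2.
The 3 values of 513 occupy positions 5–7 → each gets rank 5.
Nia has value 508 ms → rank 2.

2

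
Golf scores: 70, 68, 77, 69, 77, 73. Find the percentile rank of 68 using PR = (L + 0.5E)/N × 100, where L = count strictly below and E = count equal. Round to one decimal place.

N = 6.
Strictly below 68: 0. Equal to 68: 1.
PR = (0 + 0.5·1)/6 × 100 = 8.3

8.3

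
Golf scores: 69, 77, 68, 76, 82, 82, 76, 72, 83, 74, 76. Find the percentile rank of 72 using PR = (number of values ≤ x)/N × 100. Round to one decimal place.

N = 11.
Strictly below 72: 2. Equal to 72: 1.
PR = 3/11 × 100 = 27.3

27.3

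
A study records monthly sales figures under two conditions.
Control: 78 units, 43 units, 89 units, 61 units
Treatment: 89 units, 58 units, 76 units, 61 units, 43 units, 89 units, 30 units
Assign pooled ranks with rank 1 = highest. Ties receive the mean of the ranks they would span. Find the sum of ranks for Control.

Sorted (descending): 89, 89, 89, 78, 76, 61, 61, 58, 43, 43, 30
The 3 values of 89 occupy positions 1–3 → average rank 2.
The 2 values of 61 occupy positions 6–7 → average rank (6+7)/2 = 6.5.
The 2 values of 43 occupy positions 9–10 → average rank (9+10)/2 = 9.5.
Control values → pooled ranks: 78→4, 43→9.5, 89→2, 61→6.5
Rank sum = 4 + 9.5 + 2 + 6.5 = 22

22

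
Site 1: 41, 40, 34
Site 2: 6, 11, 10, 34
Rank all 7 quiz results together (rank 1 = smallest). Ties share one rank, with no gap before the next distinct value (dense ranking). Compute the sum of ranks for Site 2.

10

Sorted (ascending): 6, 10, 11, 34, 34, 40, 41
The 2 values of 34 share dense rank 4.
Remaining distinct values take the next consecutive integers.
Site 2 values → pooled ranks: 6→1, 11→3, 10→2, 34→4
Rank sum = 1 + 3 + 2 + 4 = 10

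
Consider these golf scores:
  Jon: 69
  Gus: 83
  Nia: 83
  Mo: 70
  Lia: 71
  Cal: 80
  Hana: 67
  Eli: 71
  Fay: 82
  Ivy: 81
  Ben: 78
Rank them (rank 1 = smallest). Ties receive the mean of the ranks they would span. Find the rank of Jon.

2

Sorted (ascending): 67, 69, 70, 71, 71, 78, 80, 81, 82, 83, 83
The 2 values of 71 occupy positions 4–5 → average rank (4+5)/2 = 4.5.
The 2 values of 83 occupy positions 10–11 → average rank (10+11)/2 = 10.5.
Jon has value 69 → rank 2.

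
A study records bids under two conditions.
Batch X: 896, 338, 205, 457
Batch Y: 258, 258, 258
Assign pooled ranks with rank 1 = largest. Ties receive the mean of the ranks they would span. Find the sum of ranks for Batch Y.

Sorted (descending): 896, 457, 338, 258, 258, 258, 205
The 3 values of 258 occupy positions 4–6 → average rank 5.
Batch Y values → pooled ranks: 258→5, 258→5, 258→5
Rank sum = 5 + 5 + 5 = 15

15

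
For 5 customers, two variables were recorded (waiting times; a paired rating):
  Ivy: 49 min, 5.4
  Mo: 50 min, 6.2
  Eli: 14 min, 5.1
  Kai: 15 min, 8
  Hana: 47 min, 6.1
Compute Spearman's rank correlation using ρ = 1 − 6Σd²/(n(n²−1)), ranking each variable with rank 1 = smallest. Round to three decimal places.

0.300

Ranks of variable 1: 4, 5, 1, 2, 3
Ranks of variable 2: 2, 4, 1, 5, 3
d = r₁ − r₂: 2, 1, 0, -3, 0
d²: 4, 1, 0, 9, 0; Σd² = 14
ρ = 1 − 6·14/(5·24) = 1 − 84/120 = 0.300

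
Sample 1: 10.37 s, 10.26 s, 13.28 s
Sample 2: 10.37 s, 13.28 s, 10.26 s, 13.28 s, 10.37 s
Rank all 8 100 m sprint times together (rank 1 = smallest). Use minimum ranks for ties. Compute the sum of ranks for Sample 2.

Sorted (ascending): 10.26, 10.26, 10.37, 10.37, 10.37, 13.28, 13.28, 13.28
The 2 values of 10.26 occupy positions 1–2 → each gets rank 1.
The 3 values of 10.37 occupy positions 3–5 → each gets rank 3.
The 3 values of 13.28 occupy positions 6–8 → each gets rank 6.
Sample 2 values → pooled ranks: 10.37→3, 13.28→6, 10.26→1, 13.28→6, 10.37→3
Rank sum = 3 + 6 + 1 + 6 + 3 = 19

19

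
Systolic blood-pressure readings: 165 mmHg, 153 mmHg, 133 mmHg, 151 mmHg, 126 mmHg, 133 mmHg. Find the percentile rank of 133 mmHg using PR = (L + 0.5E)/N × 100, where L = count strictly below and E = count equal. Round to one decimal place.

N = 6.
Strictly below 133: 1. Equal to 133: 2.
PR = (1 + 0.5·2)/6 × 100 = 33.3

33.3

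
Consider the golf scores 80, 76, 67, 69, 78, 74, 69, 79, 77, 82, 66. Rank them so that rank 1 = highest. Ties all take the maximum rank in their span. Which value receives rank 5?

Sorted (descending): 82, 80, 79, 78, 77, 76, 74, 69, 69, 67, 66
The 2 values of 69 occupy positions 8–9 → each gets rank 9.
Rank 5 → value 77.

77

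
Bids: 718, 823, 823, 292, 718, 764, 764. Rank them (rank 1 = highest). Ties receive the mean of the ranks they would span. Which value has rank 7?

292

Sorted (descending): 823, 823, 764, 764, 718, 718, 292
The 2 values of 823 occupy positions 1–2 → average rank (1+2)/2 = 1.5.
The 2 values of 764 occupy positions 3–4 → average rank (3+4)/2 = 3.5.
The 2 values of 718 occupy positions 5–6 → average rank (5+6)/2 = 5.5.
Rank 7 → value 292.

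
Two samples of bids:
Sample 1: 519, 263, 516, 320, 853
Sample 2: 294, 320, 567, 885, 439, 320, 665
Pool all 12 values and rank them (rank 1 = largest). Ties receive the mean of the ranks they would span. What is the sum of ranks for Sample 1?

Sorted (descending): 885, 853, 665, 567, 519, 516, 439, 320, 320, 320, 294, 263
The 3 values of 320 occupy positions 8–10 → average rank 9.
Sample 1 values → pooled ranks: 519→5, 263→12, 516→6, 320→9, 853→2
Rank sum = 5 + 12 + 6 + 9 + 2 = 34

34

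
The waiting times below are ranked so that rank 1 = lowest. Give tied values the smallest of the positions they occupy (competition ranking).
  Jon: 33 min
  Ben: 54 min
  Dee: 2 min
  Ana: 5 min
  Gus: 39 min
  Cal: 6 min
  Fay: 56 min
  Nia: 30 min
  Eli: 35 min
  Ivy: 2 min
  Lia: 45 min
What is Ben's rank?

10

Sorted (ascending): 2, 2, 5, 6, 30, 33, 35, 39, 45, 54, 56
The 2 values of 2 occupy positions 1–2 → each gets rank 1.
Ben has value 54 min → rank 10.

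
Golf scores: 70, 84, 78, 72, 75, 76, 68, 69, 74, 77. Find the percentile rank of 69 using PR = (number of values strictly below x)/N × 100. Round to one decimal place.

N = 10.
Strictly below 69: 1. Equal to 69: 1.
PR = 1/10 × 100 = 10.0

10.0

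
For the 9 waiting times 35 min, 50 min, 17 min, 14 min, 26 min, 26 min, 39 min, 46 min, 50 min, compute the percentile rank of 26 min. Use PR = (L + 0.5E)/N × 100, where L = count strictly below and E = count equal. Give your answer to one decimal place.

N = 9.
Strictly below 26: 2. Equal to 26: 2.
PR = (2 + 0.5·2)/9 × 100 = 33.3

33.3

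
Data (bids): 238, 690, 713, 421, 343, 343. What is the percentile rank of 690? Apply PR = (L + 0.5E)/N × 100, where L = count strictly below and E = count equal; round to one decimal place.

75.0

N = 6.
Strictly below 690: 4. Equal to 690: 1.
PR = (4 + 0.5·1)/6 × 100 = 75.0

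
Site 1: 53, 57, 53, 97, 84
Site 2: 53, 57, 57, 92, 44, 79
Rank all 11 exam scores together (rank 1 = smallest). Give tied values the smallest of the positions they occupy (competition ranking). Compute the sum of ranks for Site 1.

Sorted (ascending): 44, 53, 53, 53, 57, 57, 57, 79, 84, 92, 97
The 3 values of 53 occupy positions 2–4 → each gets rank 2.
The 3 values of 57 occupy positions 5–7 → each gets rank 5.
Site 1 values → pooled ranks: 53→2, 57→5, 53→2, 97→11, 84→9
Rank sum = 2 + 5 + 2 + 11 + 9 = 29

29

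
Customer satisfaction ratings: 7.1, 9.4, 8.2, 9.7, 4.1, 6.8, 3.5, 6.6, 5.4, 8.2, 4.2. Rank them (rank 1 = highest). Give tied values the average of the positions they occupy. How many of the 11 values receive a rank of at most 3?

Sorted (descending): 9.7, 9.4, 8.2, 8.2, 7.1, 6.8, 6.6, 5.4, 4.2, 4.1, 3.5
The 2 values of 8.2 occupy positions 3–4 → average rank (3+4)/2 = 3.5.
Ranks ≤ 3: {1, 2} → 2 values.

2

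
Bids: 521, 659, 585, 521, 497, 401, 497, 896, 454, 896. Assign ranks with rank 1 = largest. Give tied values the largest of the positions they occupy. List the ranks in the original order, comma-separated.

Sorted (descending): 896, 896, 659, 585, 521, 521, 497, 497, 454, 401
The 2 values of 896 occupy positions 1–2 → each gets rank 2.
The 2 values of 521 occupy positions 5–6 → each gets rank 6.
The 2 values of 497 occupy positions 7–8 → each gets rank 8.

6, 3, 4, 6, 8, 10, 8, 2, 9, 2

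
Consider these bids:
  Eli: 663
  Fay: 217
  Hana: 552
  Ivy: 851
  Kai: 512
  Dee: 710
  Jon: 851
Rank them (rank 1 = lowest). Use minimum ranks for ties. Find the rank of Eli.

Sorted (ascending): 217, 512, 552, 663, 710, 851, 851
The 2 values of 851 occupy positions 6–7 → each gets rank 6.
Eli has value 663 → rank 4.

4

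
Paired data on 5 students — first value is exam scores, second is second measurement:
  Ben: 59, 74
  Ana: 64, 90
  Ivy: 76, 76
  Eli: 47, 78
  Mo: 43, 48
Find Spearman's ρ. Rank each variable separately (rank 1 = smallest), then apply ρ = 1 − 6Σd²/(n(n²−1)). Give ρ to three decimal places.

Ranks of variable 1: 3, 4, 5, 2, 1
Ranks of variable 2: 2, 5, 3, 4, 1
d = r₁ − r₂: 1, -1, 2, -2, 0
d²: 1, 1, 4, 4, 0; Σd² = 10
ρ = 1 − 6·10/(5·24) = 1 − 60/120 = 0.500

0.500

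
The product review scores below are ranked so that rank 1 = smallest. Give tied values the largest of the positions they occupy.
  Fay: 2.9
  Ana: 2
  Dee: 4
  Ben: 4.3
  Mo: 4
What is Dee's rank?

4

Sorted (ascending): 2, 2.9, 4, 4, 4.3
The 2 values of 4 occupy positions 3–4 → each gets rank 4.
Dee has value 4 → rank 4.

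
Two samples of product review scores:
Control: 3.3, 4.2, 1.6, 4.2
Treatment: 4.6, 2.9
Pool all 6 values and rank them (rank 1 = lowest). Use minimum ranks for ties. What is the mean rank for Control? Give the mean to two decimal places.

3.00

Sorted (ascending): 1.6, 2.9, 3.3, 4.2, 4.2, 4.6
The 2 values of 4.2 occupy positions 4–5 → each gets rank 4.
Control values → pooled ranks: 3.3→3, 4.2→4, 1.6→1, 4.2→4
Mean rank = (3 + 4 + 1 + 4) / 4 = 3.00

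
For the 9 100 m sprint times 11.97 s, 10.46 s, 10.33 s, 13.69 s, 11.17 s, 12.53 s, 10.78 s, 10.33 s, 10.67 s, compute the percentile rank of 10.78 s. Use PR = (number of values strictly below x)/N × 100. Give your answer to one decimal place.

44.4

N = 9.
Strictly below 10.78: 4. Equal to 10.78: 1.
PR = 4/9 × 100 = 44.4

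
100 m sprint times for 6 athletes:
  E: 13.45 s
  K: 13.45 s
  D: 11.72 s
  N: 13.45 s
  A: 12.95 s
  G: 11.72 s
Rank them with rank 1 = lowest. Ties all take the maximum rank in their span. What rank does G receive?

Sorted (ascending): 11.72, 11.72, 12.95, 13.45, 13.45, 13.45
The 2 values of 11.72 occupy positions 1–2 → each gets rank 2.
The 3 values of 13.45 occupy positions 4–6 → each gets rank 6.
G has value 11.72 s → rank 2.

2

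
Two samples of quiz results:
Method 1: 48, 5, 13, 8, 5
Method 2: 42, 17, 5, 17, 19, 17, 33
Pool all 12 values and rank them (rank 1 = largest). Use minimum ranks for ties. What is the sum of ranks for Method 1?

Sorted (descending): 48, 42, 33, 19, 17, 17, 17, 13, 8, 5, 5, 5
The 3 values of 17 occupy positions 5–7 → each gets rank 5.
The 3 values of 5 occupy positions 10–12 → each gets rank 10.
Method 1 values → pooled ranks: 48→1, 5→10, 13→8, 8→9, 5→10
Rank sum = 1 + 10 + 8 + 9 + 10 = 38

38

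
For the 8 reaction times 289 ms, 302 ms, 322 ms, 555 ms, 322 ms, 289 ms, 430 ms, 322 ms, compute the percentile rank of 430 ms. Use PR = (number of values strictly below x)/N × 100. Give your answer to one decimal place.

75.0

N = 8.
Strictly below 430: 6. Equal to 430: 1.
PR = 6/8 × 100 = 75.0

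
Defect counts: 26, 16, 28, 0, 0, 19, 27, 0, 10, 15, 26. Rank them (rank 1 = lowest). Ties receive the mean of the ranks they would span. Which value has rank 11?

28

Sorted (ascending): 0, 0, 0, 10, 15, 16, 19, 26, 26, 27, 28
The 3 values of 0 occupy positions 1–3 → average rank 2.
The 2 values of 26 occupy positions 8–9 → average rank (8+9)/2 = 8.5.
Rank 11 → value 28.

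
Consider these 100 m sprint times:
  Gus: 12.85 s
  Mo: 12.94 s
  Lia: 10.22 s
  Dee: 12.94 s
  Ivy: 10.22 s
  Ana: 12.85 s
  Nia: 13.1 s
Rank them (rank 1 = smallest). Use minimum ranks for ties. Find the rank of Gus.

3

Sorted (ascending): 10.22, 10.22, 12.85, 12.85, 12.94, 12.94, 13.1
The 2 values of 10.22 occupy positions 1–2 → each gets rank 1.
The 2 values of 12.85 occupy positions 3–4 → each gets rank 3.
The 2 values of 12.94 occupy positions 5–6 → each gets rank 5.
Gus has value 12.85 s → rank 3.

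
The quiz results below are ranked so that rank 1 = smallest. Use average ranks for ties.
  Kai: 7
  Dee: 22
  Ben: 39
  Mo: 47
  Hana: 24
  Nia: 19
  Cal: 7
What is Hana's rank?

Sorted (ascending): 7, 7, 19, 22, 24, 39, 47
The 2 values of 7 occupy positions 1–2 → average rank (1+2)/2 = 1.5.
Hana has value 24 → rank 5.

5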